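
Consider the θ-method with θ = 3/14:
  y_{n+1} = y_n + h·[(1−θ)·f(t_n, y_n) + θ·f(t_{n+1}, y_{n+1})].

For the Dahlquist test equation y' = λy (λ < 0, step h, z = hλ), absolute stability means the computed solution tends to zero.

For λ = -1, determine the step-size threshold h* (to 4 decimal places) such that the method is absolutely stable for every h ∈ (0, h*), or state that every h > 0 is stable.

Set f=λy, z=hλ:
  y_{n+1} = y_n + z·[11/14·y_n + 3/14·y_{n+1}] ⇒ (1 − 3/14z)y_{n+1} = (1 + 11/14z)y_n
  Hence R(z) = (1 + 11/14z)/(1 − 3/14z).

Need |R(x)|<1, x<0.
x=-1.63: |R|=0.2080
R=−1: 1+11/14x = −1+3/14x ⇒ -4/7x=2 ⇒ x=2/(-4/7)=-3.5000
Confirm numerically:
  x=-3.212: |R|=0.90252 <1
  x=-2.964: |R|=0.81269 <1
  x=-2.493: |R|=0.62494 <1
  x=-3.910: |R|=1.12748 >1
  x=-3.768: |R|=1.08473 >1
So |R|<1 on (-3.5000, 0).

(-3.5000,0); λ=-1 ⇒ h* = (7/2)/1 = 3.5000.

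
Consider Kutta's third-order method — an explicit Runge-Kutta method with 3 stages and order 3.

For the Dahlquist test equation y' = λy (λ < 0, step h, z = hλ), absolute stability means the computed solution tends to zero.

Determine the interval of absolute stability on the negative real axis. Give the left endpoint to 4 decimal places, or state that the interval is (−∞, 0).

Set f=λy, z=hλ:
  order 3, 3-stage ⇒ R(z)=1+z+z^2/2+z^3/6
  (e.g. R(-0.48)=0.61677, |R|=0.61677)

Solve |R(x)|<1 on ℝ⁻.
x=-0.48: |R|=0.6168
|R(-2.34)|=0.7377 |R(-1.97)|=0.3038 |R(-0.69)|=0.4933
Bisect:
  x_lo=-3.2156 |R|=2.5873  x_hi=-0.1635 |R|=0.8491
  mid=-1.68957 |R|=0.06610 →hi
  mid=-2.45261 |R|=0.90382 →hi
  mid=-2.83413 |R|=1.61207 →lo
  mid=-2.64337 |R|=1.22805 →lo
  mid=-2.54799 |R|=1.05889 →lo
  mid=-2.50030 |R|=0.97965 →hi
  mid=-2.52414 |R|=1.01884 →lo
  mid=-2.51222 |R|=0.99914 →hi
  mid=-2.51818 |R|=1.00896 →lo
  ...
  [-2.51278,-2.51259] ⇒ x*=-2.5127
So |R|<1 on (-2.5127, 0).

z∈(-2.5127,0).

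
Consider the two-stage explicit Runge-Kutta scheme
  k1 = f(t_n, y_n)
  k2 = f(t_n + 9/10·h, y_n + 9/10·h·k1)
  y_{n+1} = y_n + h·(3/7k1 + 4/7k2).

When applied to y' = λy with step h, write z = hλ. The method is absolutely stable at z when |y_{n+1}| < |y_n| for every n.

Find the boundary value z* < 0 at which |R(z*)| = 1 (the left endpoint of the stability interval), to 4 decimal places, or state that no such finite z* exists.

With y'=λy (z=hλ):
  k1=λy_n ⇒ h·k1=z·y_n;  k2=λ(1+9/10z)y_n ⇒ h·k2=z(1+9/10z)y_n
  y_{n+1}/y_n = 1 + 3/7z + 4/7z(1+9/10z) = 1 + z + 18/35z²
  Hence R(z) = 1 + z + 18/35z².

Find x<0 with |R(x)|<1.
x=-1.4: |R|=0.6080
R=1: x+18/35x²=0 ⇒ x=−35/18=-1.9444; min R=1−1/(4·18/35)=0.5139>−1
Confirm numerically:
  x=-1.778: |R|=0.84780 <1
  x=-1.440: |R|=0.62642 <1
  x=-1.167: |R|=0.53340 <1
  x=-0.941: |R|=0.51439 <1
  x=-2.489: |R|=1.69706 >1
  x=-2.488: |R|=1.69550 >1
  x=-2.386: |R|=1.54183 >1
Stable set (-1.9444, 0).

z* = -1.9444.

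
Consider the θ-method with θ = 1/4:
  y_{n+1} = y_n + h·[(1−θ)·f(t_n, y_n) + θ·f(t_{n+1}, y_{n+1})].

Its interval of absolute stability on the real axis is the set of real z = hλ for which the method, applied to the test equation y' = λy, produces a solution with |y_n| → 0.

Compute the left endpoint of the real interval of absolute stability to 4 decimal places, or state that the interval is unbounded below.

On y'=λy, z=hλ:
  y_{n+1} = y_n + z·[3/4·y_n + 1/4·y_{n+1}] ⇒ (1 − 1/4z)y_{n+1} = (1 + 3/4z)y_n
  so R(z) = (1 + 3/4z)/(1 − 1/4z).

Solve |R(x)|<1 on ℝ⁻.
x=-1.77: |R|=0.2270
R=−1: 1+3/4x = −1+1/4x ⇒ -1/2x=2 ⇒ x=2/(-1/2)=-4.0000
Confirm numerically:
  x=-3.713: |R|=0.92558 <1
  x=-3.299: |R|=0.80792 <1
  x=-2.064: |R|=0.36148 <1
  x=-1.778: |R|=0.23088 <1
  x=-4.303: |R|=1.07299 >1
  x=-4.219: |R|=1.05329 >1
  x=-4.083: |R|=1.02054 >1
Interval (-4.0000, 0).

left endpoint -4.0000.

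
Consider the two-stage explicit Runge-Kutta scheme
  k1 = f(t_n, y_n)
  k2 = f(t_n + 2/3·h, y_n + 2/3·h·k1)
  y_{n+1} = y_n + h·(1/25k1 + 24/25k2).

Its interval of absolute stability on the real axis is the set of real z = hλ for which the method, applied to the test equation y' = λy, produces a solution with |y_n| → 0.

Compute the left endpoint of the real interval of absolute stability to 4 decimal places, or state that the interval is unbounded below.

On y'=λy, z=hλ:
  k1=λy_n ⇒ h·k1=z·y_n;  k2=λ(1+2/3z)y_n ⇒ h·k2=z(1+2/3z)y_n
  y_{n+1}/y_n = 1 + 1/25z + 24/25z(1+2/3z) = 1 + z + 16/25z²
  Hence R(z) = 1 + z + 16/25z².

Boundary: |R(x)|=1, x<0.
x=-0.42: |R|=0.6929
R=1: x+16/25x²=0 ⇒ x=−25/16=-1.5625; min R=1−1/(4·16/25)=0.6094>−1
Confirm numerically:
  x=-1.487: |R|=0.92815 <1
  x=-1.367: |R|=0.82896 <1
  x=-1.268: |R|=0.76101 <1
  x=-0.922: |R|=0.62205 <1
  x=-2.037: |R|=1.61860 >1
  x=-1.990: |R|=1.54446 >1
  x=-1.818: |R|=1.29728 >1
So |R|<1 on (-1.5625, 0).

left endpoint -1.5625.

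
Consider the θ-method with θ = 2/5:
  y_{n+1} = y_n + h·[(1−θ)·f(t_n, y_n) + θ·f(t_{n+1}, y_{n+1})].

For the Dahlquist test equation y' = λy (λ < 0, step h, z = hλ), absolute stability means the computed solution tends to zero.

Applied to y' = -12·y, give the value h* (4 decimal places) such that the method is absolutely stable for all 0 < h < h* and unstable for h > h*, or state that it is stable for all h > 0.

(-10.0000,0); λ=-12 ⇒ h* = (10)/12 = 0.8333.

Set f=λy, z=hλ:
  y_{n+1} = y_n + z·[3/5·y_n + 2/5·y_{n+1}] ⇒ (1 − 2/5z)y_{n+1} = (1 + 3/5z)y_n
  so R(z) = (1 + 3/5z)/(1 − 2/5z).

Solve |R(x)|<1 on ℝ⁻.
x=-0.6: |R|=0.5161
R=−1: 1+3/5x = −1+2/5x ⇒ -1/5x=2 ⇒ x=2/(-1/5)=-10.0000
Confirm numerically:
  x=-9.774: |R|=0.99079 <1
  x=-7.309: |R|=0.86283 <1
  x=-6.211: |R|=0.78252 <1
  x=-10.581: |R|=1.02221 >1
  x=-10.263: |R|=1.01030 >1
Stable set (-10.0000, 0).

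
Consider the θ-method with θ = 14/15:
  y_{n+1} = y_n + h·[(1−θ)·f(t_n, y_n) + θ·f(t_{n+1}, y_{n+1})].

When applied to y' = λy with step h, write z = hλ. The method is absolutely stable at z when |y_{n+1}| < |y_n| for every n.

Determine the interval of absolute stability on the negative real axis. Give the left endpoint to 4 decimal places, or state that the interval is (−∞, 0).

Set f=λy, z=hλ:
  y_{n+1} = y_n + z·[1/15·y_n + 14/15·y_{n+1}] ⇒ (1 − 14/15z)y_{n+1} = (1 + 1/15z)y_n
  ⇒ R(z) = (1 + 1/15z)/(1 − 14/15z).

Solve |R(x)|<1 on ℝ⁻.
x=-1.29: |R|=0.4147
x=-2: |R|=0.3023
x=-10: |R|=0.0323
x=-100: |R|=0.0601
θ=14/15≥1/2 ⇒ |1+1/15x|<|1−14/15x| ∀x<0 ⇒ stable on all of ℝ⁻.

unbounded; (−∞, 0).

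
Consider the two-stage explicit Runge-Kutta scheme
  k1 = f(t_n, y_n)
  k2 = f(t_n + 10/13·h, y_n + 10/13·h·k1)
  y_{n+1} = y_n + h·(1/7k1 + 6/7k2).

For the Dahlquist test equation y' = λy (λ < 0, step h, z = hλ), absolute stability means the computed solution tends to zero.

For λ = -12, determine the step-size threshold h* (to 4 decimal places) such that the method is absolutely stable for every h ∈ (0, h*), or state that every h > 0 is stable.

Test eqn y'=λy, z=hλ:
  k1=λy_n ⇒ h·k1=z·y_n;  k2=λ(1+10/13z)y_n ⇒ h·k2=z(1+10/13z)y_n
  y_{n+1}/y_n = 1 + 1/7z + 6/7z(1+10/13z) = 1 + z + 60/91z²
  so R(z) = 1 + z + 60/91z².

Boundary: |R(x)|=1, x<0.
x=-1.76: |R|=1.2824
R=1: x+60/91x²=0 ⇒ x=−91/60=-1.5167; min R=1−1/(4·60/91)=0.6208>−1
Confirm numerically:
  x=-0.810: |R|=0.62259 <1
  x=-0.672: |R|=0.62575 <1
  x=-0.656: |R|=0.62774 <1
  x=-2.009: |R|=1.65215 >1
  x=-1.958: |R|=1.56976 >1
  x=-1.589: |R|=1.07578 >1
So |R|<1 on (-1.5167, 0).

(-1.5167,0); λ=-12 ⇒ h* = (91/60)/12 = 0.1264.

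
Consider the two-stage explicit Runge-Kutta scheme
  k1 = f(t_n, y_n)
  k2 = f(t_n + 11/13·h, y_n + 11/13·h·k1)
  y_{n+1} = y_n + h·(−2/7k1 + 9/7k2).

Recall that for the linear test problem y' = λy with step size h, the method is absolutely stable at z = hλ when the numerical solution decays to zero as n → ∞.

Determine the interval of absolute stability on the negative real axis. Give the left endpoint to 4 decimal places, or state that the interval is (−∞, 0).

z∈(-0.9192,0).

With y'=λy (z=hλ):
  k1=λy_n ⇒ h·k1=z·y_n;  k2=λ(1+11/13z)y_n ⇒ h·k2=z(1+11/13z)y_n
  y_{n+1}/y_n = 1 − 2/7z + 9/7z(1+11/13z) = 1 + z + 99/91z²
  R(z) = 1 + z + 99/91z².

Need |R(x)|<1, x<0.
x=-0.54: |R|=0.7772
R=1: x+99/91x²=0 ⇒ x=−91/99=-0.9192; min R=1−1/(4·99/91)=0.7702>−1
Confirm numerically:
  x=-0.621: |R|=0.79854 <1
  x=-0.579: |R|=0.78571 <1
  x=-0.411: |R|=0.77277 <1
  x=-0.379: |R|=0.77727 <1
  x=-1.402: |R|=1.73640 >1
  x=-1.271: |R|=1.48646 >1
  x=-1.250: |R|=1.44986 >1
Stable set (-0.9192, 0).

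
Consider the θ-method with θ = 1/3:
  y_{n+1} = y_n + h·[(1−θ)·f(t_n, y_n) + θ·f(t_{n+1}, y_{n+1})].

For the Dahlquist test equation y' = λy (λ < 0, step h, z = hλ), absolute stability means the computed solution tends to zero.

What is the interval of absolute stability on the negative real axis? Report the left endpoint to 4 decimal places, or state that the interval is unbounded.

With y'=λy (z=hλ):
  y_{n+1} = y_n + z·[2/3·y_n + 1/3·y_{n+1}] ⇒ (1 − 1/3z)y_{n+1} = (1 + 2/3z)y_n
  ⇒ R(z) = (1 + 2/3z)/(1 − 1/3z).

Need |R(x)|<1, x<0.
x=-1.76: |R|=0.1092
R=−1: 1+2/3x = −1+1/3x ⇒ -1/3x=2 ⇒ x=2/(-1/3)=-6.0000
Confirm numerically:
  x=-5.417: |R|=0.93074 <1
  x=-4.802: |R|=0.84645 <1
  x=-3.791: |R|=0.67472 <1
  x=-2.509: |R|=0.36631 <1
  x=-6.275: |R|=1.02965 >1
  x=-6.261: |R|=1.02818 >1
  x=-6.070: |R|=1.00772 >1
So |R|<1 on (-6.0000, 0).

(-6.0000, 0).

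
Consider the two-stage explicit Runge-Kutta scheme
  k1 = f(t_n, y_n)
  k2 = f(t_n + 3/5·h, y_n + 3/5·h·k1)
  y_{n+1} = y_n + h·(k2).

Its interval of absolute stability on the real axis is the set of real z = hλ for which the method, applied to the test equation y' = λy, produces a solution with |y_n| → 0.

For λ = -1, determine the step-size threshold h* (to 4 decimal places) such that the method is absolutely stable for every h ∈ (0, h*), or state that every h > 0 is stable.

(-1.6667,0); λ=-1 ⇒ h* = (5/3)/1 = 1.6667.

On y'=λy, z=hλ:
  k1=λy_n ⇒ h·k1=z·y_n;  k2=λ(1+3/5z)y_n ⇒ h·k2=z(1+3/5z)y_n
  y_{n+1}/y_n = 1 + z(1+3/5z) = 1 + z + 3/5z²
  Hence R(z) = 1 + z + 3/5z².

Need |R(x)|<1, x<0.
x=-0.73: |R|=0.5897
R=1: x+3/5x²=0 ⇒ x=−5/3=-1.6667; min R=1−1/(4·3/5)=0.5833>−1
Confirm numerically:
  x=-1.636: |R|=0.96990 <1
  x=-1.635: |R|=0.96893 <1
  x=-1.484: |R|=0.83735 <1
  x=-1.007: |R|=0.60143 <1
  x=-2.217: |R|=1.73205 >1
  x=-2.070: |R|=1.50094 >1
Stable set (-1.6667, 0).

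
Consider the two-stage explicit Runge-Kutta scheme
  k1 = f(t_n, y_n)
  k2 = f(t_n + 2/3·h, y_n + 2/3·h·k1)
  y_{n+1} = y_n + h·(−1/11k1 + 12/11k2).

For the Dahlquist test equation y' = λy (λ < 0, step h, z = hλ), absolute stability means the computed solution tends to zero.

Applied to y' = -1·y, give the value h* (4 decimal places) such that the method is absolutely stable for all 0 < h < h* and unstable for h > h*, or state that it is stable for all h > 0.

With y'=λy (z=hλ):
  k1=λy_n ⇒ h·k1=z·y_n;  k2=λ(1+2/3z)y_n ⇒ h·k2=z(1+2/3z)y_n
  y_{n+1}/y_n = 1 − 1/11z + 12/11z(1+2/3z) = 1 + z + 8/11z²
  so R(z) = 1 + z + 8/11z².

Solve |R(x)|<1 on ℝ⁻.
x=-0.33: |R|=0.7492
R=1: x+8/11x²=0 ⇒ x=−11/8=-1.3750; min R=1−1/(4·8/11)=0.6562>−1
Confirm numerically:
  x=-1.251: |R|=0.88718 <1
  x=-0.979: |R|=0.71805 <1
  x=-0.816: |R|=0.66826 <1
  x=-1.974: |R|=1.85995 >1
  x=-1.850: |R|=1.63909 >1
  x=-1.743: |R|=1.46649 >1
So |R|<1 on (-1.3750, 0).

(-1.3750,0); λ=-1 ⇒ h* = (11/8)/1 = 1.3750.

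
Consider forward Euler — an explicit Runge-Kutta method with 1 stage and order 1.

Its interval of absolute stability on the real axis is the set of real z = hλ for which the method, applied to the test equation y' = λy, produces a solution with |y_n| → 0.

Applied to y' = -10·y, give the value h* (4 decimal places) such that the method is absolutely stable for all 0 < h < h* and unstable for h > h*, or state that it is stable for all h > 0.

(-2.0000,0); λ=-10 ⇒ h* = 0.2000.

Set f=λy, z=hλ:
  order 1, 1-stage ⇒ R(z)=1+z
  (e.g. R(-1.44)=-0.44000, |R|=0.44000)

Boundary: |R(x)|=1, x<0.
x=-1.44: |R|=0.4400
|R(-2.27)|=1.2700 |R(-0.91)|=0.0900 |R(-0.84)|=0.1600
Bisect:
  x_lo=-2.8820 |R|=1.8820  x_hi=-0.3067 |R|=0.6933
  mid=-1.59439 |R|=0.59439 →hi
  mid=-2.23821 |R|=1.23821 →lo
  mid=-1.91630 |R|=0.91630 →hi
  mid=-2.07725 |R|=1.07725 →lo
  mid=-1.99678 |R|=0.99678 →hi
  mid=-2.03702 |R|=1.03702 →lo
  mid=-2.01690 |R|=1.01690 →lo
  mid=-2.00684 |R|=1.00684 →lo
  mid=-2.00181 |R|=1.00181 →lo
  mid=-1.99929 |R|=0.99929 →hi
  ...
  [-2.00008,-1.99992] ⇒ x*=-2.0000
Interval (-2.0000, 0).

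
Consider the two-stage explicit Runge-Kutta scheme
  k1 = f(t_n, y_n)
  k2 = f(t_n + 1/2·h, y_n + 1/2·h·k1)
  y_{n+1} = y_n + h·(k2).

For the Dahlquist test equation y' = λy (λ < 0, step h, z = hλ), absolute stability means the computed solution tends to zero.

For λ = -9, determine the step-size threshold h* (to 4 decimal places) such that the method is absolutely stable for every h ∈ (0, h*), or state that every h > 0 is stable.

(-2.0000,0); λ=-9 ⇒ h* = (2)/9 = 0.2222.

With y'=λy (z=hλ):
  k1=λy_n ⇒ h·k1=z·y_n;  k2=λ(1+1/2z)y_n ⇒ h·k2=z(1+1/2z)y_n
  y_{n+1}/y_n = 1 + z(1+1/2z) = 1 + z + 1/2z²
  ⇒ R(z) = 1 + z + 1/2z².

Need |R(x)|<1, x<0.
x=-1.23: |R|=0.5264
R=1: x+1/2x²=0 ⇒ x=−2=-2.0000; min R=1−1/(4·1/2)=0.5000>−1
Confirm numerically:
  x=-1.877: |R|=0.88456 <1
  x=-1.782: |R|=0.80576 <1
  x=-1.328: |R|=0.55379 <1
  x=-2.580: |R|=1.74820 >1
  x=-2.117: |R|=1.12384 >1
Interval (-2.0000, 0).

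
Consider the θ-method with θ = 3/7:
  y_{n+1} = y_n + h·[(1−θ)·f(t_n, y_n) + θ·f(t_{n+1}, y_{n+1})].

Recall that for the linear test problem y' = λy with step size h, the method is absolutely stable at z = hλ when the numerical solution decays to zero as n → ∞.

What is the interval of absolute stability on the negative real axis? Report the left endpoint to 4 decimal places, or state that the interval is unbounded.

With y'=λy (z=hλ):
  y_{n+1} = y_n + z·[4/7·y_n + 3/7·y_{n+1}] ⇒ (1 − 3/7z)y_{n+1} = (1 + 4/7z)y_n
  R(z) = (1 + 4/7z)/(1 − 3/7z).

Find x<0 with |R(x)|<1.
x=-1.7: |R|=0.0165
R=−1: 1+4/7x = −1+3/7x ⇒ -1/7x=2 ⇒ x=2/(-1/7)=-14.0000
Confirm numerically:
  x=-12.040: |R|=0.95455 <1
  x=-11.005: |R|=0.92515 <1
  x=-10.420: |R|=0.90643 <1
  x=-8.287: |R|=0.82069 <1
  x=-14.566: |R|=1.01116 >1
  x=-14.036: |R|=1.00073 >1
Stable set (-14.0000, 0).

(-14.0000, 0).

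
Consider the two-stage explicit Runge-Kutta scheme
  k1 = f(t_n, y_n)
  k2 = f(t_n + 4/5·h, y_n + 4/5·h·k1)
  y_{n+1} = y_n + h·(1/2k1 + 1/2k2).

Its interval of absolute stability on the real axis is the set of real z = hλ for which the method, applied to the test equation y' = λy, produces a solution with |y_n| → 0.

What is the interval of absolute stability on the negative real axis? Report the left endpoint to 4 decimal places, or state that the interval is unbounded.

z∈(-2.5000,0).

On y'=λy, z=hλ:
  k1=λy_n ⇒ h·k1=z·y_n;  k2=λ(1+4/5z)y_n ⇒ h·k2=z(1+4/5z)y_n
  y_{n+1}/y_n = 1 + 1/2z + 1/2z(1+4/5z) = 1 + z + 2/5z²
  Hence R(z) = 1 + z + 2/5z².

Boundary: |R(x)|=1, x<0.
x=-1.13: |R|=0.3808
R=1: x+2/5x²=0 ⇒ x=−5/2=-2.5000; min R=1−1/(4·2/5)=0.3750>−1
Confirm numerically:
  x=-2.303: |R|=0.81852 <1
  x=-1.938: |R|=0.56434 <1
  x=-1.548: |R|=0.41052 <1
  x=-1.462: |R|=0.39298 <1
  x=-2.969: |R|=1.55698 >1
  x=-2.899: |R|=1.46268 >1
  x=-2.593: |R|=1.09646 >1
Stable set (-2.5000, 0).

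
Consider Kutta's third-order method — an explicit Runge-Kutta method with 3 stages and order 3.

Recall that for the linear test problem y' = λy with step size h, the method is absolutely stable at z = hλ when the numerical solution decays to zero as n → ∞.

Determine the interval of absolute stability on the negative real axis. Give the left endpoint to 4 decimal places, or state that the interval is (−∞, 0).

Test eqn y'=λy, z=hλ:
  order 3, 3-stage ⇒ R(z)=1+z+z^2/2+z^3/6
  (e.g. R(-0.68)=0.49879, |R|=0.49879)

Solve |R(x)|<1 on ℝ⁻.
x=-0.68: |R|=0.4988
|R(-2.42)|=0.8539 |R(-1.76)|=0.1198 |R(-0.53)|=0.5856
Bisect:
  x_lo=-3.2424 |R|=2.6673  x_hi=-0.3066 |R|=0.7356
  mid=-1.77453 |R|=0.13137 →hi
  mid=-2.50848 |R|=0.99301 →hi
  mid=-2.87546 |R|=1.70385 →lo
  mid=-2.69197 |R|=1.31994 →lo
  mid=-2.60023 |R|=1.14974 →lo
  mid=-2.55436 |R|=1.06974 →lo
  mid=-2.53142 |R|=1.03097 →lo
  mid=-2.51995 |R|=1.01189 →lo
  mid=-2.51422 |R|=1.00242 →lo
  mid=-2.51135 |R|=0.99771 →hi
  ...
  [-2.51278,-2.51261] ⇒ x*=-2.5127
So |R|<1 on (-2.5127, 0).

(-2.5127, 0).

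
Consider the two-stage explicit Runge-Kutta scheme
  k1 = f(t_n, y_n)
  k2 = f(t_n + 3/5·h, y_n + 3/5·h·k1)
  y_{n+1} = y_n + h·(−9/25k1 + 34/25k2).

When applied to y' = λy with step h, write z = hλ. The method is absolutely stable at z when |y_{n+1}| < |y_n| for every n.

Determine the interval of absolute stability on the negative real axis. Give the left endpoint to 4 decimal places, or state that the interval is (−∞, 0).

z∈(-1.2255,0).

Test eqn y'=λy, z=hλ:
  k1=λy_n ⇒ h·k1=z·y_n;  k2=λ(1+3/5z)y_n ⇒ h·k2=z(1+3/5z)y_n
  y_{n+1}/y_n = 1 − 9/25z + 34/25z(1+3/5z) = 1 + z + 102/125z²
  Hence R(z) = 1 + z + 102/125z².

Find x<0 with |R(x)|<1.
x=-0.49: |R|=0.7059
R=1: x+102/125x²=0 ⇒ x=−125/102=-1.2255; min R=1−1/(4·102/125)=0.6936>−1
Confirm numerically:
  x=-1.090: |R|=0.87949 <1
  x=-0.762: |R|=0.71181 <1
  x=-0.646: |R|=0.69453 <1
  x=-0.635: |R|=0.69403 <1
  x=-1.574: |R|=1.44762 >1
  x=-1.464: |R|=1.28493 >1
  x=-1.360: |R|=1.14927 >1
So |R|<1 on (-1.2255, 0).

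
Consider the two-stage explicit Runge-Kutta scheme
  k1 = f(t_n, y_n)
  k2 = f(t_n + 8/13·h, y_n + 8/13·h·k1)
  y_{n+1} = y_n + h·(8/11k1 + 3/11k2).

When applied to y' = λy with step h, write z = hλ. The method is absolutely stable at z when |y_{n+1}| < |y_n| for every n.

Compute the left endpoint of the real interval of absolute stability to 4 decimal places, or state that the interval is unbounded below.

z* = -5.9583.

With y'=λy (z=hλ):
  k1=λy_n ⇒ h·k1=z·y_n;  k2=λ(1+8/13z)y_n ⇒ h·k2=z(1+8/13z)y_n
  y_{n+1}/y_n = 1 + 8/11z + 3/11z(1+8/13z) = 1 + z + 24/143z²
  ⇒ R(z) = 1 + z + 24/143z².

Find x<0 with |R(x)|<1.
x=-0.31: |R|=0.7061
R=1: x+24/143x²=0 ⇒ x=−143/24=-5.9583; min R=1−1/(4·24/143)=-0.4896>−1
Confirm numerically:
  x=-5.522: |R|=0.59562 <1
  x=-5.277: |R|=0.39658 <1
  x=-4.241: |R|=0.22236 <1
  x=-2.431: |R|=0.43915 <1
  x=-6.353: |R|=1.42081 >1
  x=-6.216: |R|=1.26881 >1
  x=-6.047: |R|=1.08999 >1
Interval (-5.9583, 0).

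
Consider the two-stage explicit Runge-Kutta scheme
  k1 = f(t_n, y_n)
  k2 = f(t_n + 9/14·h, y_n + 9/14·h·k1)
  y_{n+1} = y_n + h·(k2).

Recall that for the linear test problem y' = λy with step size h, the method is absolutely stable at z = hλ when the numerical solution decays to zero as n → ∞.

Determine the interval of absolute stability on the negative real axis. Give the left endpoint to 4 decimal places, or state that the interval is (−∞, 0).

With y'=λy (z=hλ):
  k1=λy_n ⇒ h·k1=z·y_n;  k2=λ(1+9/14z)y_n ⇒ h·k2=z(1+9/14z)y_n
  y_{n+1}/y_n = 1 + z(1+9/14z) = 1 + z + 9/14z²
  ⇒ R(z) = 1 + z + 9/14z².

Solve |R(x)|<1 on ℝ⁻.
x=-0.91: |R|=0.6224
R=1: x+9/14x²=0 ⇒ x=−14/9=-1.5556; min R=1−1/(4·9/14)=0.6111>−1
Confirm numerically:
  x=-1.535: |R|=0.97972 <1
  x=-1.265: |R|=0.76372 <1
  x=-1.091: |R|=0.67418 <1
  x=-0.896: |R|=0.62010 <1
  x=-2.010: |R|=1.58721 >1
  x=-1.711: |R|=1.17098 >1
  x=-1.689: |R|=1.14489 >1
Interval (-1.5556, 0).

z∈(-1.5556,0).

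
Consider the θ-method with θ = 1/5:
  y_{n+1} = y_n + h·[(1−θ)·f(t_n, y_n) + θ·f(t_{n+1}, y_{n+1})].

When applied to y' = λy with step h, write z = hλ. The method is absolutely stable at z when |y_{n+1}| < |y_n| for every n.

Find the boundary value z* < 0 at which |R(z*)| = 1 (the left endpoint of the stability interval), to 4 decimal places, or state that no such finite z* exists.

z* = -3.3333.

Set f=λy, z=hλ:
  y_{n+1} = y_n + z·[4/5·y_n + 1/5·y_{n+1}] ⇒ (1 − 1/5z)y_{n+1} = (1 + 4/5z)y_n
  Hence R(z) = (1 + 4/5z)/(1 − 1/5z).

Solve |R(x)|<1 on ℝ⁻.
x=-1.35: |R|=0.0630
R=−1: 1+4/5x = −1+1/5x ⇒ -3/5x=2 ⇒ x=2/(-3/5)=-3.3333
Confirm numerically:
  x=-2.959: |R|=0.85890 <1
  x=-2.532: |R|=0.68083 <1
  x=-2.443: |R|=0.64114 <1
  x=-1.722: |R|=0.28087 <1
  x=-3.781: |R|=1.15294 >1
  x=-3.683: |R|=1.12081 >1
  x=-3.573: |R|=1.08387 >1
Interval (-3.3333, 0).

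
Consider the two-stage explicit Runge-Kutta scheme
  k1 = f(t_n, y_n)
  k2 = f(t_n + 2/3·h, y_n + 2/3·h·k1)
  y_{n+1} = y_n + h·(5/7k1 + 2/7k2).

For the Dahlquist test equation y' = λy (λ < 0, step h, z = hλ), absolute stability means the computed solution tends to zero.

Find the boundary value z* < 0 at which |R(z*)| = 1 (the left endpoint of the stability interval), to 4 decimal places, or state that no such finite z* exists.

left endpoint -5.2500.

On y'=λy, z=hλ:
  k1=λy_n ⇒ h·k1=z·y_n;  k2=λ(1+2/3z)y_n ⇒ h·k2=z(1+2/3z)y_n
  y_{n+1}/y_n = 1 + 5/7z + 2/7z(1+2/3z) = 1 + z + 4/21z²
  Hence R(z) = 1 + z + 4/21z².

Find x<0 with |R(x)|<1.
x=-0.7: |R|=0.3933
R=1: x+4/21x²=0 ⇒ x=−21/4=-5.2500; min R=1−1/(4·4/21)=-0.3125>−1
Confirm numerically:
  x=-5.032: |R|=0.79105 <1
  x=-3.216: |R|=0.24597 <1
  x=-2.320: |R|=0.29478 <1
  x=-5.795: |R|=1.60158 >1
  x=-5.687: |R|=1.47338 >1
Interval (-5.2500, 0).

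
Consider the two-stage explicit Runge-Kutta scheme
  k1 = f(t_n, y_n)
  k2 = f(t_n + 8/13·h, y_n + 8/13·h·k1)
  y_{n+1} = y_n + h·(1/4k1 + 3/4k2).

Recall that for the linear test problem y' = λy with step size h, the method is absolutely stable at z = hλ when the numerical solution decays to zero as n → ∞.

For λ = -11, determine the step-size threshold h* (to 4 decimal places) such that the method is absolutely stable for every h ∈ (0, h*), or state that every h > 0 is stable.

(-2.1667,0); λ=-11 ⇒ h* = (13/6)/11 = 0.1970.

Test eqn y'=λy, z=hλ:
  k1=λy_n ⇒ h·k1=z·y_n;  k2=λ(1+8/13z)y_n ⇒ h·k2=z(1+8/13z)y_n
  y_{n+1}/y_n = 1 + 1/4z + 3/4z(1+8/13z) = 1 + z + 6/13z²
  Hence R(z) = 1 + z + 6/13z².

Need |R(x)|<1, x<0.
x=-0.94: |R|=0.4678
R=1: x+6/13x²=0 ⇒ x=−13/6=-2.1667; min R=1−1/(4·6/13)=0.4583>−1
Confirm numerically:
  x=-1.742: |R|=0.65857 <1
  x=-1.131: |R|=0.45938 <1
  x=-1.090: |R|=0.45835 <1
  x=-2.461: |R|=1.33432 >1
  x=-2.245: |R|=1.08117 >1
Stable set (-2.1667, 0).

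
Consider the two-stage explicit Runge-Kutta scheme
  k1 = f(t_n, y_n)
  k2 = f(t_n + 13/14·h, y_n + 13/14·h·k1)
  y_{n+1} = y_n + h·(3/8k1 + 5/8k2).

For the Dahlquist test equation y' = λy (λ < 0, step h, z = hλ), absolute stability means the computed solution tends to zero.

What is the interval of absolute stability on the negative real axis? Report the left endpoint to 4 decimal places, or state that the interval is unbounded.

Test eqn y'=λy, z=hλ:
  k1=λy_n ⇒ h·k1=z·y_n;  k2=λ(1+13/14z)y_n ⇒ h·k2=z(1+13/14z)y_n
  y_{n+1}/y_n = 1 + 3/8z + 5/8z(1+13/14z) = 1 + z + 65/112z²
  Hence R(z) = 1 + z + 65/112z².

Boundary: |R(x)|=1, x<0.
x=-0.51: |R|=0.6410
R=1: x+65/112x²=0 ⇒ x=−112/65=-1.7231; min R=1−1/(4·65/112)=0.5692>−1
Confirm numerically:
  x=-1.650: |R|=0.93002 <1
  x=-1.250: |R|=0.65681 <1
  x=-0.893: |R|=0.56981 <1
  x=-0.735: |R|=0.57852 <1
  x=-2.218: |R|=1.63708 >1
  x=-2.094: |R|=1.45077 >1
So |R|<1 on (-1.7231, 0).

z∈(-1.7231,0).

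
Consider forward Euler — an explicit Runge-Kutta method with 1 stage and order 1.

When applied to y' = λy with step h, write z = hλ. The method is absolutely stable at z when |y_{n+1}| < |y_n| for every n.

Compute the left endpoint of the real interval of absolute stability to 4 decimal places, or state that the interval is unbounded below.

z* = -2.0000.

On y'=λy, z=hλ:
  order 1, 1-stage ⇒ R(z)=1+z
  (e.g. R(-1.44)=-0.44000, |R|=0.44000)

Find x<0 with |R(x)|<1.
x=-1.44: |R|=0.4400
|R(-2.05)|=1.0500 |R(-1.93)|=0.9300 |R(-0.52)|=0.4800
Bisect:
  x_lo=-2.3992 |R|=1.3992  x_hi=-0.1995 |R|=0.8005
  mid=-1.29936 |R|=0.29936 →hi
  mid=-1.84929 |R|=0.84929 →hi
  mid=-2.12425 |R|=1.12425 →lo
  mid=-1.98677 |R|=0.98677 →hi
  mid=-2.05551 |R|=1.05551 →lo
  mid=-2.02114 |R|=1.02114 →lo
  mid=-2.00396 |R|=1.00396 →lo
  ...
  [-2.00006,-1.99993] ⇒ x*=-2.0000
Stable set (-2.0000, 0).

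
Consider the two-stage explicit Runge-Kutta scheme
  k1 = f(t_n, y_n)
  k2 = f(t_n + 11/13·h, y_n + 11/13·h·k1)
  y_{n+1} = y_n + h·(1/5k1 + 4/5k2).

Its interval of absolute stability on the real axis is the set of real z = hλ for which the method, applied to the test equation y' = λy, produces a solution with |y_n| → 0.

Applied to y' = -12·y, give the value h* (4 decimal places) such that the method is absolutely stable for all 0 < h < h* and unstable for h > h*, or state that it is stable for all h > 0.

On y'=λy, z=hλ:
  k1=λy_n ⇒ h·k1=z·y_n;  k2=λ(1+11/13z)y_n ⇒ h·k2=z(1+11/13z)y_n
  y_{n+1}/y_n = 1 + 1/5z + 4/5z(1+11/13z) = 1 + z + 44/65z²
  so R(z) = 1 + z + 44/65z².

Boundary: |R(x)|=1, x<0.
x=-1.77: |R|=1.3507
R=1: x+44/65x²=0 ⇒ x=−65/44=-1.4773; min R=1−1/(4·44/65)=0.6307>−1
Confirm numerically:
  x=-1.083: |R|=0.71096 <1
  x=-0.875: |R|=0.64327 <1
  x=-0.751: |R|=0.63079 <1
  x=-1.858: |R|=1.47885 >1
  x=-1.829: |R|=1.43547 >1
Interval (-1.4773, 0).

(-1.4773,0); λ=-12 ⇒ h* = (65/44)/12 = 0.1231.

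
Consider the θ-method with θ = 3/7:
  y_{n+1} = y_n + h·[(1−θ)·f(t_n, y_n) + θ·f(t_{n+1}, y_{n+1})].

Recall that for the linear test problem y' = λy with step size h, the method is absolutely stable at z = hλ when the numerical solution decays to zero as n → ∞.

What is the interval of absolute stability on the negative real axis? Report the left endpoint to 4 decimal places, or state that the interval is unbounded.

Set f=λy, z=hλ:
  y_{n+1} = y_n + z·[4/7·y_n + 3/7·y_{n+1}] ⇒ (1 − 3/7z)y_{n+1} = (1 + 4/7z)y_n
  Hence R(z) = (1 + 4/7z)/(1 − 3/7z).

Find x<0 with |R(x)|<1.
x=-0.64: |R|=0.4978
R=−1: 1+4/7x = −1+3/7x ⇒ -1/7x=2 ⇒ x=2/(-1/7)=-14.0000
Confirm numerically:
  x=-11.067: |R|=0.92704 <1
  x=-6.058: |R|=0.68452 <1
  x=-5.904: |R|=0.67239 <1
  x=-14.556: |R|=1.01097 >1
  x=-14.285: |R|=1.00572 >1
So |R|<1 on (-14.0000, 0).

(-14.0000, 0).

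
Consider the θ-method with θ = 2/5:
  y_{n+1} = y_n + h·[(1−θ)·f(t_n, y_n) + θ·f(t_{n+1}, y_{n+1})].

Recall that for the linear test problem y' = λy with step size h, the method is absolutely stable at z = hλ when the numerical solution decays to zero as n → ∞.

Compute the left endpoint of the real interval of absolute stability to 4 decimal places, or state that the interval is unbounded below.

With y'=λy (z=hλ):
  y_{n+1} = y_n + z·[3/5·y_n + 2/5·y_{n+1}] ⇒ (1 − 2/5z)y_{n+1} = (1 + 3/5z)y_n
  ⇒ R(z) = (1 + 3/5z)/(1 − 2/5z).

Find x<0 with |R(x)|<1.
x=-0.54: |R|=0.5559
R=−1: 1+3/5x = −1+2/5x ⇒ -1/5x=2 ⇒ x=2/(-1/5)=-10.0000
Confirm numerically:
  x=-9.502: |R|=0.97925 <1
  x=-9.024: |R|=0.95765 <1
  x=-5.113: |R|=0.67904 <1
  x=-4.028: |R|=0.54259 <1
  x=-10.403: |R|=1.01562 >1
  x=-10.214: |R|=1.00842 >1
So |R|<1 on (-10.0000, 0).

z* = -10.0000.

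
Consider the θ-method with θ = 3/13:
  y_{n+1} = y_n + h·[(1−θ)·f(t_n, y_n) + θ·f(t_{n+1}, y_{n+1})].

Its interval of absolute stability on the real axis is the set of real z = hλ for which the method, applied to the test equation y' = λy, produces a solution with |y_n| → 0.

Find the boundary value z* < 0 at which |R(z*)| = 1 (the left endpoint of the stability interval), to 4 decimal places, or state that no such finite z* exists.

z* = -3.7143.

Set f=λy, z=hλ:
  y_{n+1} = y_n + z·[10/13·y_n + 3/13·y_{n+1}] ⇒ (1 − 3/13z)y_{n+1} = (1 + 10/13z)y_n
  Hence R(z) = (1 + 10/13z)/(1 − 3/13z).

Boundary: |R(x)|=1, x<0.
x=-0.72: |R|=0.3826
R=−1: 1+10/13x = −1+3/13x ⇒ -7/13x=2 ⇒ x=2/(-7/13)=-3.7143
Confirm numerically:
  x=-2.575: |R|=0.61520 <1
  x=-1.958: |R|=0.34863 <1
  x=-1.567: |R|=0.15084 <1
  x=-3.913: |R|=1.05623 >1
  x=-3.832: |R|=1.03364 >1
So |R|<1 on (-3.7143, 0).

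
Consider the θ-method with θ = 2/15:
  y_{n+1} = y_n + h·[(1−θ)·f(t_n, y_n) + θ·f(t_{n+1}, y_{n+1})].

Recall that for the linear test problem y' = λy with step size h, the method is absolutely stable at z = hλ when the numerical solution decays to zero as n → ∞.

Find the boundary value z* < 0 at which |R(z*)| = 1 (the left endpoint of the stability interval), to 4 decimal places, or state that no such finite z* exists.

Set f=λy, z=hλ:
  y_{n+1} = y_n + z·[13/15·y_n + 2/15·y_{n+1}] ⇒ (1 − 2/15z)y_{n+1} = (1 + 13/15z)y_n
  ⇒ R(z) = (1 + 13/15z)/(1 − 2/15z).

Find x<0 with |R(x)|<1.
x=-0.48: |R|=0.5489
R=−1: 1+13/15x = −1+2/15x ⇒ -11/15x=2 ⇒ x=2/(-11/15)=-2.7273
Confirm numerically:
  x=-1.667: |R|=0.36386 <1
  x=-1.626: |R|=0.33629 <1
  x=-1.356: |R|=0.14837 <1
  x=-3.295: |R|=1.28925 >1
  x=-3.156: |R|=1.22128 >1
  x=-3.111: |R|=1.19890 >1
Stable set (-2.7273, 0).

left endpoint -2.7273.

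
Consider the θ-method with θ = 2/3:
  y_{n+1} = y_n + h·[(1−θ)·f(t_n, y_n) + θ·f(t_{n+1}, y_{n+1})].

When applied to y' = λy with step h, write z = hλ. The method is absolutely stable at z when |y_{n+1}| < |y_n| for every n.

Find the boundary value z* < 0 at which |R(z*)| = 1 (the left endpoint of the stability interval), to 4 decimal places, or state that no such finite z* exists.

unbounded; (−∞, 0).

Set f=λy, z=hλ:
  y_{n+1} = y_n + z·[1/3·y_n + 2/3·y_{n+1}] ⇒ (1 − 2/3z)y_{n+1} = (1 + 1/3z)y_n
  Hence R(z) = (1 + 1/3z)/(1 − 2/3z).

Find x<0 with |R(x)|<1.
x=-0.71: |R|=0.5181
x=-2: |R|=0.1429
x=-10: |R|=0.3043
x=-100: |R|=0.4778
θ=2/3≥1/2 ⇒ |1+1/3x|<|1−2/3x| ∀x<0 ⇒ stable on all of ℝ⁻.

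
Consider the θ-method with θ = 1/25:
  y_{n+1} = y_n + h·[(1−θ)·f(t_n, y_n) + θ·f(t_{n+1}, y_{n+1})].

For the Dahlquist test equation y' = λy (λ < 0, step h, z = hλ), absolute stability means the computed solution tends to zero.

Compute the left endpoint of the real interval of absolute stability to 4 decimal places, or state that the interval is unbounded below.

z* = -2.1739.

On y'=λy, z=hλ:
  y_{n+1} = y_n + z·[24/25·y_n + 1/25·y_{n+1}] ⇒ (1 − 1/25z)y_{n+1} = (1 + 24/25z)y_n
  so R(z) = (1 + 24/25z)/(1 − 1/25z).

Find x<0 with |R(x)|<1.
x=-1.64: |R|=0.5390
R=−1: 1+24/25x = −1+1/25x ⇒ -23/25x=2 ⇒ x=2/(-23/25)=-2.1739
Confirm numerically:
  x=-2.097: |R|=0.93472 <1
  x=-1.616: |R|=0.51788 <1
  x=-1.284: |R|=0.22128 <1
  x=-2.391: |R|=1.18229 >1
  x=-2.342: |R|=1.14139 >1
  x=-2.265: |R|=1.07684 >1
So |R|<1 on (-2.1739, 0).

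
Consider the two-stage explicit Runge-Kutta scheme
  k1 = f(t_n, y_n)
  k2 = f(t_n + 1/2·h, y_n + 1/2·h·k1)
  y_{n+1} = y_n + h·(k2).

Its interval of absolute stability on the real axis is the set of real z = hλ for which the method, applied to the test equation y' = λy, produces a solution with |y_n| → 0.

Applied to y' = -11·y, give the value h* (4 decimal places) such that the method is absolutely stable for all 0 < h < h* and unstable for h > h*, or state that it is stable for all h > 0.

(-2.0000,0); λ=-11 ⇒ h* = (2)/11 = 0.1818.

On y'=λy, z=hλ:
  k1=λy_n ⇒ h·k1=z·y_n;  k2=λ(1+1/2z)y_n ⇒ h·k2=z(1+1/2z)y_n
  y_{n+1}/y_n = 1 + z(1+1/2z) = 1 + z + 1/2z²
  Hence R(z) = 1 + z + 1/2z².

Boundary: |R(x)|=1, x<0.
x=-0.51: |R|=0.6200
R=1: x+1/2x²=0 ⇒ x=−2=-2.0000; min R=1−1/(4·1/2)=0.5000>−1
Confirm numerically:
  x=-1.855: |R|=0.86551 <1
  x=-1.728: |R|=0.76499 <1
  x=-1.584: |R|=0.67053 <1
  x=-1.167: |R|=0.51394 <1
  x=-2.305: |R|=1.35151 >1
  x=-2.285: |R|=1.32561 >1
  x=-2.141: |R|=1.15094 >1
Stable set (-2.0000, 0).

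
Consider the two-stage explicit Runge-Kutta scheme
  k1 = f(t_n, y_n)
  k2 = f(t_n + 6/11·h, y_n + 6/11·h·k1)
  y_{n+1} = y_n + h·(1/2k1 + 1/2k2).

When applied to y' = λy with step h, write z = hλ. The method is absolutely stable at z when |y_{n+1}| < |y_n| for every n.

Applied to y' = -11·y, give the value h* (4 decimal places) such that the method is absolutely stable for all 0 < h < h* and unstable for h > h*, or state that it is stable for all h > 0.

With y'=λy (z=hλ):
  k1=λy_n ⇒ h·k1=z·y_n;  k2=λ(1+6/11z)y_n ⇒ h·k2=z(1+6/11z)y_n
  y_{n+1}/y_n = 1 + 1/2z + 1/2z(1+6/11z) = 1 + z + 3/11z²
  ⇒ R(z) = 1 + z + 3/11z².

Need |R(x)|<1, x<0.
x=-0.31: |R|=0.7162
R=1: x+3/11x²=0 ⇒ x=−11/3=-3.6667; min R=1−1/(4·3/11)=0.0833>−1
Confirm numerically:
  x=-2.814: |R|=0.34562 <1
  x=-2.803: |R|=0.33977 <1
  x=-2.704: |R|=0.29008 <1
  x=-4.111: |R|=1.49818 >1
  x=-4.025: |R|=1.39335 >1
  x=-3.778: |R|=1.11471 >1
Stable set (-3.6667, 0).

(-3.6667,0); λ=-11 ⇒ h* = (11/3)/11 = 0.3333.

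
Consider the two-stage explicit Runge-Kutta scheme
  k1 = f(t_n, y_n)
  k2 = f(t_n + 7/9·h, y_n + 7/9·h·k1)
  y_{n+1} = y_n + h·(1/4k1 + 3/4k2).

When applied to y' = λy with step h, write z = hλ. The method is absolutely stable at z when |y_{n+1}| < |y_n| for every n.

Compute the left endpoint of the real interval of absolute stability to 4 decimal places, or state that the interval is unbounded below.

On y'=λy, z=hλ:
  k1=λy_n ⇒ h·k1=z·y_n;  k2=λ(1+7/9z)y_n ⇒ h·k2=z(1+7/9z)y_n
  y_{n+1}/y_n = 1 + 1/4z + 3/4z(1+7/9z) = 1 + z + 7/12z²
  Hence R(z) = 1 + z + 7/12z².

Boundary: |R(x)|=1, x<0.
x=-1.3: |R|=0.6858
R=1: x+7/12x²=0 ⇒ x=−12/7=-1.7143; min R=1−1/(4·7/12)=0.5714>−1
Confirm numerically:
  x=-1.521: |R|=0.82851 <1
  x=-1.029: |R|=0.58866 <1
  x=-0.928: |R|=0.57436 <1
  x=-2.229: |R|=1.66926 >1
  x=-2.082: |R|=1.44659 >1
  x=-2.045: |R|=1.39451 >1
Stable set (-1.7143, 0).

z* = -1.7143.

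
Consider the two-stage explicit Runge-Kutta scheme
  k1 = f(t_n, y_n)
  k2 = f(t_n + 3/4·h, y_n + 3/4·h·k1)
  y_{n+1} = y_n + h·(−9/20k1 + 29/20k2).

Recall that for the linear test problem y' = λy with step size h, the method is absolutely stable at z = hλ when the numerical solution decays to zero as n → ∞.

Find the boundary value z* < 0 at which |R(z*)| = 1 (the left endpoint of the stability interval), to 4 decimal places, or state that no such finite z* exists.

With y'=λy (z=hλ):
  k1=λy_n ⇒ h·k1=z·y_n;  k2=λ(1+3/4z)y_n ⇒ h·k2=z(1+3/4z)y_n
  y_{n+1}/y_n = 1 − 9/20z + 29/20z(1+3/4z) = 1 + z + 87/80z²
  ⇒ R(z) = 1 + z + 87/80z².

Solve |R(x)|<1 on ℝ⁻.
x=-1.4: |R|=1.7315
R=1: x+87/80x²=0 ⇒ x=−80/87=-0.9195; min R=1−1/(4·87/80)=0.7701>−1
Confirm numerically:
  x=-0.645: |R|=0.80743 <1
  x=-0.499: |R|=0.77179 <1
  x=-0.407: |R|=0.77314 <1
  x=-0.379: |R|=0.77721 <1
  x=-1.433: |R|=1.80017 >1
  x=-1.294: |R|=1.52695 >1
  x=-0.953: |R|=1.03468 >1
Stable set (-0.9195, 0).

z* = -0.9195.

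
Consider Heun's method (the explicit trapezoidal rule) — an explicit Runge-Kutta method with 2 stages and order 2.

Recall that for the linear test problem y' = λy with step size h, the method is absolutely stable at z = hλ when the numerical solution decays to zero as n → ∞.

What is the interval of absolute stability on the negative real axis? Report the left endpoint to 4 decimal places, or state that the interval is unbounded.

Test eqn y'=λy, z=hλ:
  order 2, 2-stage ⇒ R(z)=1+z+z^2/2
  (e.g. R(-1.27)=0.53645, |R|=0.53645)

Need |R(x)|<1, x<0.
x=-1.27: |R|=0.5364
|R(-1.63)|=0.6985 |R(-1.35)|=0.5613 |R(-0.59)|=0.5840
Bisect:
  x_lo=-2.3141 |R|=1.3634  x_hi=-0.1284 |R|=0.8798
  mid=-1.22124 |R|=0.52447 →hi
  mid=-1.76765 |R|=0.79464 →hi
  mid=-2.04085 |R|=1.04168 →lo
  mid=-1.90425 |R|=0.90883 →hi
  mid=-1.97255 |R|=0.97292 →hi
  mid=-2.00670 |R|=1.00672 →lo
  mid=-1.98962 |R|=0.98968 →hi
  ...
  [-2.00003,-1.99989] ⇒ x*=-2.0000
Interval (-2.0000, 0).

(-2.0000, 0).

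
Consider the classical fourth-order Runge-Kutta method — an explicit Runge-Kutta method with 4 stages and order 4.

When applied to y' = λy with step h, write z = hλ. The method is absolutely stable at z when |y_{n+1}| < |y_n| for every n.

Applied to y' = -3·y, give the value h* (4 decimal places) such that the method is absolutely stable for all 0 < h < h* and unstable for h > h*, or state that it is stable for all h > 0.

Set f=λy, z=hλ:
  order 4, 4-stage ⇒ R(z)=1+z+z^2/2+z^3/6+z^4/24
  (e.g. R(-1.61)=0.27046, |R|=0.27046)

Boundary: |R(x)|=1, x<0.
x=-1.61: |R|=0.2705
|R(-2.87)|=1.1354 |R(-2.14)|=0.3903 |R(-0.71)|=0.4930
Bisect:
  x_lo=-3.3063 |R|=2.1148  x_hi=-0.2383 |R|=0.7880
  mid=-1.77230 |R|=0.28150 →hi
  mid=-2.53930 |R|=0.68819 →hi
  mid=-2.92280 |R|=1.22789 →lo
  mid=-2.73105 |R|=0.92125 →hi
  mid=-2.82692 |R|=1.06460 →lo
  mid=-2.77898 |R|=0.99053 →hi
  mid=-2.80295 |R|=1.02695 →lo
  mid=-2.79097 |R|=1.00859 →lo
  ...
  [-2.78535,-2.78516] ⇒ x*=-2.7853
Interval (-2.7853, 0).

(-2.7853,0); λ=-3 ⇒ h* = 0.9284.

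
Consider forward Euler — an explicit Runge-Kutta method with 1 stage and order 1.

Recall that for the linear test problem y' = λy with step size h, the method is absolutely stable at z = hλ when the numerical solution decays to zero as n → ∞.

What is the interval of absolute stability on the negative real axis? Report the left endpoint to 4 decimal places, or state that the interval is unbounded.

Set f=λy, z=hλ:
  order 1, 1-stage ⇒ R(z)=1+z
  (e.g. R(-0.71)=0.29000, |R|=0.29000)

Boundary: |R(x)|=1, x<0.
x=-0.71: |R|=0.2900
|R(-2.37)|=1.3700 |R(-2.34)|=1.3400 |R(-2.12)|=1.1200
Bisect:
  x_lo=-2.4877 |R|=1.4877  x_hi=-0.3557 |R|=0.6443
  mid=-1.42174 |R|=0.42174 →hi
  mid=-1.95473 |R|=0.95473 →hi
  mid=-2.22123 |R|=1.22123 →lo
  mid=-2.08798 |R|=1.08798 →lo
  mid=-2.02136 |R|=1.02136 →lo
  mid=-1.98805 |R|=0.98805 →hi
  mid=-2.00470 |R|=1.00470 →lo
  mid=-1.99637 |R|=0.99637 →hi
  mid=-2.00054 |R|=1.00054 →lo
  ...
  [-2.00002,-1.99989] ⇒ x*=-2.0000
Interval (-2.0000, 0).

(-2.0000, 0).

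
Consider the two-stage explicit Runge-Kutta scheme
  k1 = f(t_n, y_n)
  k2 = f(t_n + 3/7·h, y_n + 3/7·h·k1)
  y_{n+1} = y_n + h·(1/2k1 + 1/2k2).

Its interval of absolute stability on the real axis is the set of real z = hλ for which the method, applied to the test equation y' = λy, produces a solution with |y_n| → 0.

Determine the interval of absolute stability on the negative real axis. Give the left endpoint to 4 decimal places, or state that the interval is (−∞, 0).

z∈(-4.6667,0).

With y'=λy (z=hλ):
  k1=λy_n ⇒ h·k1=z·y_n;  k2=λ(1+3/7z)y_n ⇒ h·k2=z(1+3/7z)y_n
  y_{n+1}/y_n = 1 + 1/2z + 1/2z(1+3/7z) = 1 + z + 3/14z²
  Hence R(z) = 1 + z + 3/14z².

Boundary: |R(x)|=1, x<0.
x=-0.58: |R|=0.4921
R=1: x+3/14x²=0 ⇒ x=−14/3=-4.6667; min R=1−1/(4·3/14)=-0.1667>−1
Confirm numerically:
  x=-4.196: |R|=0.57680 <1
  x=-4.039: |R|=0.45675 <1
  x=-2.421: |R|=0.16502 <1
  x=-2.181: |R|=0.16169 <1
  x=-5.082: |R|=1.45230 >1
  x=-4.936: |R|=1.28488 >1
Interval (-4.6667, 0).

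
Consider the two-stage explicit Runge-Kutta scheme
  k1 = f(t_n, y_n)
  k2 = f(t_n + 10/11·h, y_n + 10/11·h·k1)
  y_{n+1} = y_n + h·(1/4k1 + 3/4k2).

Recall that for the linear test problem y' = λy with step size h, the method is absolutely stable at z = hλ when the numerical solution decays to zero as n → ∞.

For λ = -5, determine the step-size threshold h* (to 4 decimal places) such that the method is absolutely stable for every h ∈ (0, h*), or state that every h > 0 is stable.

With y'=λy (z=hλ):
  k1=λy_n ⇒ h·k1=z·y_n;  k2=λ(1+10/11z)y_n ⇒ h·k2=z(1+10/11z)y_n
  y_{n+1}/y_n = 1 + 1/4z + 3/4z(1+10/11z) = 1 + z + 15/22z²
  R(z) = 1 + z + 15/22z².

Find x<0 with |R(x)|<1.
x=-1.6: |R|=1.1455
R=1: x+15/22x²=0 ⇒ x=−22/15=-1.4667; min R=1−1/(4·15/22)=0.6333>−1
Confirm numerically:
  x=-1.402: |R|=0.93818 <1
  x=-1.004: |R|=0.68328 <1
  x=-0.806: |R|=0.63693 <1
  x=-1.783: |R|=1.38456 >1
  x=-1.721: |R|=1.29844 >1
Interval (-1.4667, 0).

(-1.4667,0); λ=-5 ⇒ h* = (22/15)/5 = 0.2933.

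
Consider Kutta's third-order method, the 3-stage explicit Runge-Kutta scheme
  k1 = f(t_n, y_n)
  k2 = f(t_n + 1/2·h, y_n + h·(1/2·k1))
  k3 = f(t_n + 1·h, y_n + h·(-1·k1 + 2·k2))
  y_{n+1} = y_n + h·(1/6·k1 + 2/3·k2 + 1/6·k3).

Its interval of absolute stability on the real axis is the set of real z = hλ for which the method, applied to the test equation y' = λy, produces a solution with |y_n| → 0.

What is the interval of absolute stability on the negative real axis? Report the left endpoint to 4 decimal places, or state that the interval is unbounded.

Test eqn y'=λy, z=hλ:
  order 3, 3-stage ⇒ R(z)=1+z+z^2/2+z^3/6
  (e.g. R(-1.52)=0.04990, |R|=0.04990)

Find x<0 with |R(x)|<1.
x=-1.52: |R|=0.0499
|R(-1.5)|=0.0625 |R(-1.03)|=0.3183 |R(-0.63)|=0.5268
Bisect:
  x_lo=-3.0267 |R|=2.0675  x_hi=-0.2337 |R|=0.7915
  mid=-1.63020 |R|=0.02348 →hi
  mid=-2.32845 |R|=0.72163 →hi
  mid=-2.67757 |R|=1.29231 →lo
  mid=-2.50301 |R|=0.98407 →hi
  mid=-2.59029 |R|=1.13213 →lo
  mid=-2.54665 |R|=1.05663 →lo
  mid=-2.52483 |R|=1.01998 →lo
  mid=-2.51392 |R|=1.00194 →lo
  mid=-2.50847 |R|=0.99298 →hi
  mid=-2.51119 |R|=0.99745 →hi
  ...
  [-2.51290,-2.51273] ⇒ x*=-2.5127
Stable set (-2.5127, 0).

z∈(-2.5127,0).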